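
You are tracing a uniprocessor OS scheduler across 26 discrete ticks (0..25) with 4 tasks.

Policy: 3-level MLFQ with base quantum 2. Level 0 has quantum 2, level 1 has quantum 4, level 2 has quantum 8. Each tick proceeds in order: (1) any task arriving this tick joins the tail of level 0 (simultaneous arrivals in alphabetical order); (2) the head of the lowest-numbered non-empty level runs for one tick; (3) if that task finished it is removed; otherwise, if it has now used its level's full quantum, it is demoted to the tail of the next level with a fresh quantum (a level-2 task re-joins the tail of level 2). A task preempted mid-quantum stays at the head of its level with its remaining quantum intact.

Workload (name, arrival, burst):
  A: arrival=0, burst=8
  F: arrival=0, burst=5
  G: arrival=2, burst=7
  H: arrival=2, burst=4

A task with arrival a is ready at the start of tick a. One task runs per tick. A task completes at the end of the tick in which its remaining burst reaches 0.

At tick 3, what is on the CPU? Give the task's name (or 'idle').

running at tick 3 = F

t=0: L0/L1/L2 = AF/-/- → run A
t=1: L0/L1/L2 = AF/-/- → run A
t=2: L0/L1/L2 = FGH/A/- → run F
t=3: L0/L1/L2 = FGH/A/- → run F
t=4: L0/L1/L2 = GH/AF/- → run G
t=5: L0/L1/L2 = GH/AF/- → run G
t=6: L0/L1/L2 = H/AFG/- → run H
t=7: L0/L1/L2 = H/AFG/- → run H
t=8: L0/L1/L2 = -/AFGH/- → run A
t=9: L0/L1/L2 = -/AFGH/- → run A
t=10: L0/L1/L2 = -/AFGH/- → run A
t=11: L0/L1/L2 = -/AFGH/- → run A
t=12: L0/L1/L2 = -/FGH/A → run F
t=13: L0/L1/L2 = -/FGH/A → run F
t=14: L0/L1/L2 = -/FGH/A → run F
t=15: L0/L1/L2 = -/GH/A → run G
t=16: L0/L1/L2 = -/GH/A → run G
t=17: L0/L1/L2 = -/GH/A → run G
t=18: L0/L1/L2 = -/GH/A → run G
t=19: L0/L1/L2 = -/H/AG → run H
t=20: L0/L1/L2 = -/H/AG → run H
t=21: L0/L1/L2 = -/-/AG → run A
t=22: L0/L1/L2 = -/-/AG → run A
t=23: L0/L1/L2 = -/-/G → run G
t=24: (idle)
t=25: (idle)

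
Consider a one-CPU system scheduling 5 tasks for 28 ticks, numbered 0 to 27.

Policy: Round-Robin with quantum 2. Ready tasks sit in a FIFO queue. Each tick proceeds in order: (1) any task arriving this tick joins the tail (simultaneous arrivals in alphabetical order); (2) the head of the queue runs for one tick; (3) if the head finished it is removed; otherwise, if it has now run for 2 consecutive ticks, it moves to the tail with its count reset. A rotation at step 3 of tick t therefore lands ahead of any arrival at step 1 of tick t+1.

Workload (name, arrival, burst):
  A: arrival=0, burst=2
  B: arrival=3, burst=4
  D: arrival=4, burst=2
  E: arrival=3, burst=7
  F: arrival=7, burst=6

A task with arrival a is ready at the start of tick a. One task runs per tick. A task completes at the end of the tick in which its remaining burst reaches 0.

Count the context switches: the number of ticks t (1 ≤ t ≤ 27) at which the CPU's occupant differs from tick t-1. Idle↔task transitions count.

t=0: queue=[A] q_used=0 → run A
t=1: queue=[A] q_used=1 → run A
t=2: (idle)
t=3: queue=[B,E] q_used=0 → run B
t=4: queue=[B,E,D] q_used=1 → run B
t=5: queue=[E,D,B] q_used=0 → run E
t=6: queue=[E,D,B] q_used=1 → run E
t=7: queue=[D,B,E,F] q_used=0 → run D
t=8: queue=[D,B,E,F] q_used=1 → run D
t=9: queue=[B,E,F] q_used=0 → run B
t=10: queue=[B,E,F] q_used=1 → run B
t=11: queue=[E,F] q_used=0 → run E
t=12: queue=[E,F] q_used=1 → run E
t=13: queue=[F,E] q_used=0 → run F
t=14: queue=[F,E] q_used=1 → run F
t=15: queue=[E,F] q_used=0 → run E
t=16: queue=[E,F] q_used=1 → run E
t=17: queue=[F,E] q_used=0 → run F
t=18: queue=[F,E] q_used=1 → run F
t=19: queue=[E,F] q_used=0 → run E
t=20: queue=[F] q_used=0 → run F
t=21: queue=[F] q_used=1 → run F
t=22: (idle)
t=23: (idle)
t=24: (idle)
t=25: (idle)
t=26: (idle)
t=27: (idle)

context switches = 12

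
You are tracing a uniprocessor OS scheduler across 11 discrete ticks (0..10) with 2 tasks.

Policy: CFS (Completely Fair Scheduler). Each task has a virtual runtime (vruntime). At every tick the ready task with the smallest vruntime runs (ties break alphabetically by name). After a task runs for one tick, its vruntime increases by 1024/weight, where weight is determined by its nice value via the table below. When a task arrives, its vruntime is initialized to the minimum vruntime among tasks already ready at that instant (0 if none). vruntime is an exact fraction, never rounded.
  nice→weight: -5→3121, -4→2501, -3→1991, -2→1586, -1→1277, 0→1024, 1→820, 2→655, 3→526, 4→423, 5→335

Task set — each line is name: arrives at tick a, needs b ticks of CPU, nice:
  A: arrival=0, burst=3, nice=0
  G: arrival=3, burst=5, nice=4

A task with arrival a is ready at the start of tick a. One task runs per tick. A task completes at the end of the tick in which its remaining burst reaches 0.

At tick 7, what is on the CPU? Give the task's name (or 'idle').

running at tick 7 = G

t=0: vr[A=0] → run A
t=1: vr[A=1] → run A
t=2: vr[A=2] → run A
t=3: vr[G=0] → run G
t=4: vr[G=1024/423] → run G
t=5: vr[G=2048/423] → run G
t=6: vr[G=1024/141] → run G
t=7: vr[G=4096/423] → run G
t=8: (idle)
t=9: (idle)
t=10: (idle)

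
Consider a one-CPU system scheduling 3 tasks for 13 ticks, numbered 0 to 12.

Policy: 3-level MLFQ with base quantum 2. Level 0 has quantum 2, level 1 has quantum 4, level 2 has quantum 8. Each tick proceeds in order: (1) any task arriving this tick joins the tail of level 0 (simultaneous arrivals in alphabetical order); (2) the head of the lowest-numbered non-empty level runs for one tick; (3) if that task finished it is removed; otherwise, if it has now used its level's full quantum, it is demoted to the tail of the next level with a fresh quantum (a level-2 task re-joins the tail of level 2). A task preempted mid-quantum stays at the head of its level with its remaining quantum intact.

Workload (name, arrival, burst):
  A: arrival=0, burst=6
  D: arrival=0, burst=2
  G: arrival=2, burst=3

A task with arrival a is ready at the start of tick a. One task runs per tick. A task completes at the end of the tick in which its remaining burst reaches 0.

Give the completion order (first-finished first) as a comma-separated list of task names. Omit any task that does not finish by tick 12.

t=0: L0/L1/L2 = AD/-/- → run A
t=1: L0/L1/L2 = AD/-/- → run A
t=2: L0/L1/L2 = DG/A/- → run D
t=3: L0/L1/L2 = DG/A/- → run D
t=4: L0/L1/L2 = G/A/- → run G
t=5: L0/L1/L2 = G/A/- → run G
t=6: L0/L1/L2 = -/AG/- → run A
t=7: L0/L1/L2 = -/AG/- → run A
t=8: L0/L1/L2 = -/AG/- → run A
t=9: L0/L1/L2 = -/AG/- → run A
t=10: L0/L1/L2 = -/G/- → run G
t=11: (idle)
t=12: (idle)

completion order = D, A, G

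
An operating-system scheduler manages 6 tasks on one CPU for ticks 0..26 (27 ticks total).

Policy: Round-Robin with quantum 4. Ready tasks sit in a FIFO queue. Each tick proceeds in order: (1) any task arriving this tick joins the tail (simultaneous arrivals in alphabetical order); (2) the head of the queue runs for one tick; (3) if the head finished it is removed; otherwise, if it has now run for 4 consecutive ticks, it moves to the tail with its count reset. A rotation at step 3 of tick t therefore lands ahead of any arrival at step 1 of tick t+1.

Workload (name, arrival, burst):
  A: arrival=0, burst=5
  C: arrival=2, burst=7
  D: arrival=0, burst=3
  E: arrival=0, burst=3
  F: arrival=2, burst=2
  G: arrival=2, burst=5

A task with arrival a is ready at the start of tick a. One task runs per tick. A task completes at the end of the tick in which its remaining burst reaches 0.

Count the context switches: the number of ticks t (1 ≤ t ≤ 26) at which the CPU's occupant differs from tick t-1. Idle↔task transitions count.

t=0: queue=[A,D,E] q_used=0 → run A
t=1: queue=[A,D,E] q_used=1 → run A
t=2: queue=[A,D,E,C,F,G] q_used=2 → run A
t=3: queue=[A,D,E,C,F,G] q_used=3 → run A
t=4: queue=[D,E,C,F,G,A] q_used=0 → run D
t=5: queue=[D,E,C,F,G,A] q_used=1 → run D
t=6: queue=[D,E,C,F,G,A] q_used=2 → run D
t=7: queue=[E,C,F,G,A] q_used=0 → run E
t=8: queue=[E,C,F,G,A] q_used=1 → run E
t=9: queue=[E,C,F,G,A] q_used=2 → run E
t=10: queue=[C,F,G,A] q_used=0 → run C
t=11: queue=[C,F,G,A] q_used=1 → run C
t=12: queue=[C,F,G,A] q_used=2 → run C
t=13: queue=[C,F,G,A] q_used=3 → run C
t=14: queue=[F,G,A,C] q_used=0 → run F
t=15: queue=[F,G,A,C] q_used=1 → run F
t=16: queue=[G,A,C] q_used=0 → run G
t=17: queue=[G,A,C] q_used=1 → run G
t=18: queue=[G,A,C] q_used=2 → run G
t=19: queue=[G,A,C] q_used=3 → run G
t=20: queue=[A,C,G] q_used=0 → run A
t=21: queue=[C,G] q_used=0 → run C
t=22: queue=[C,G] q_used=1 → run C
t=23: queue=[C,G] q_used=2 → run C
t=24: queue=[G] q_used=0 → run G
t=25: (idle)
t=26: (idle)

context switches = 9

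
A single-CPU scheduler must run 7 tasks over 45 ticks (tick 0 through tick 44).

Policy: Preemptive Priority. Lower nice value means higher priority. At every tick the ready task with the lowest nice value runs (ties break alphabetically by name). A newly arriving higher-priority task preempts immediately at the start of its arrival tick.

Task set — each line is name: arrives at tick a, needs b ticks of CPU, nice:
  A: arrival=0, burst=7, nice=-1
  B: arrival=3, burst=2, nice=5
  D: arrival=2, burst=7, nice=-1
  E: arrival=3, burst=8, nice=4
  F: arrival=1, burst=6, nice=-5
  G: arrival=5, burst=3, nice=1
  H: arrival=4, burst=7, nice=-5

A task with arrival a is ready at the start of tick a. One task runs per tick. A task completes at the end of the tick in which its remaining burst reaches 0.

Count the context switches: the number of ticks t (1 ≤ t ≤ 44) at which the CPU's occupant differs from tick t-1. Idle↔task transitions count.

t=0: ready={A} → run A
t=1: ready={A,F} → run F
t=2: ready={A,D,F} → run F
t=3: ready={A,B,D,E,F} → run F
t=4: ready={A,B,D,E,F,H} → run F
t=5: ready={A,B,D,E,F,G,H} → run F
t=6: ready={A,B,D,E,F,G,H} → run F
t=7: ready={A,B,D,E,G,H} → run H
t=8: ready={A,B,D,E,G,H} → run H
t=9: ready={A,B,D,E,G,H} → run H
t=10: ready={A,B,D,E,G,H} → run H
t=11: ready={A,B,D,E,G,H} → run H
t=12: ready={A,B,D,E,G,H} → run H
t=13: ready={A,B,D,E,G,H} → run H
t=14: ready={A,B,D,E,G} → run A
t=15: ready={A,B,D,E,G} → run A
t=16: ready={A,B,D,E,G} → run A
t=17: ready={A,B,D,E,G} → run A
t=18: ready={A,B,D,E,G} → run A
t=19: ready={A,B,D,E,G} → run A
t=20: ready={B,D,E,G} → run D
t=21: ready={B,D,E,G} → run D
t=22: ready={B,D,E,G} → run D
t=23: ready={B,D,E,G} → run D
t=24: ready={B,D,E,G} → run D
t=25: ready={B,D,E,G} → run D
t=26: ready={B,D,E,G} → run D
t=27: ready={B,E,G} → run G
t=28: ready={B,E,G} → run G
t=29: ready={B,E,G} → run G
t=30: ready={B,E} → run E
t=31: ready={B,E} → run E
t=32: ready={B,E} → run E
t=33: ready={B,E} → run E
t=34: ready={B,E} → run E
t=35: ready={B,E} → run E
t=36: ready={B,E} → run E
t=37: ready={B,E} → run E
t=38: ready={B} → run B
t=39: ready={B} → run B
t=40: (idle)
t=41: (idle)
t=42: (idle)
t=43: (idle)
t=44: (idle)

context switches = 8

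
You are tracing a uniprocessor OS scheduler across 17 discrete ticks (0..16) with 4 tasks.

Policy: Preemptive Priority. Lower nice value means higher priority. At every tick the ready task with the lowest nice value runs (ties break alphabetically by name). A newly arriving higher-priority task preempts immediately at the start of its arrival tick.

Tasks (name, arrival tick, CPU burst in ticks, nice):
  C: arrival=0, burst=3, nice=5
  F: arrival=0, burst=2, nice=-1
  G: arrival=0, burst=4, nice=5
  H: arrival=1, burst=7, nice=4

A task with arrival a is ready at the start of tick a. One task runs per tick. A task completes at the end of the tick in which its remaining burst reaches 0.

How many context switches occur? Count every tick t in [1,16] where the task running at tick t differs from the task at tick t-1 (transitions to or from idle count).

t=0: ready={C,F,G} → run F
t=1: ready={C,F,G,H} → run F
t=2: ready={C,G,H} → run H
t=3: ready={C,G,H} → run H
t=4: ready={C,G,H} → run H
t=5: ready={C,G,H} → run H
t=6: ready={C,G,H} → run H
t=7: ready={C,G,H} → run H
t=8: ready={C,G,H} → run H
t=9: ready={C,G} → run C
t=10: ready={C,G} → run C
t=11: ready={C,G} → run C
t=12: ready={G} → run G
t=13: ready={G} → run G
t=14: ready={G} → run G
t=15: ready={G} → run G
t=16: (idle)

context switches = 4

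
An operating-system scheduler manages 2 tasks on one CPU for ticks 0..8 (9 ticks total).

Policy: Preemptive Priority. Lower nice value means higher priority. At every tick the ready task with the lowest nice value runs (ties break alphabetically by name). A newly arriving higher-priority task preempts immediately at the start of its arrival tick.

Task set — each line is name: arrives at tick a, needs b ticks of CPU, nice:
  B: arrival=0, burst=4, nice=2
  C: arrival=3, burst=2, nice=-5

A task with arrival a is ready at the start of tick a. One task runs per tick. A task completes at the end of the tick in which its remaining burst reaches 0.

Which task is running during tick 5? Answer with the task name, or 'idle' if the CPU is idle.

running at tick 5 = B

t=0: ready={B} → run B
t=1: ready={B} → run B
t=2: ready={B} → run B
t=3: ready={B,C} → run C
t=4: ready={B,C} → run C
t=5: ready={B} → run B
t=6: (idle)
t=7: (idle)
t=8: (idle)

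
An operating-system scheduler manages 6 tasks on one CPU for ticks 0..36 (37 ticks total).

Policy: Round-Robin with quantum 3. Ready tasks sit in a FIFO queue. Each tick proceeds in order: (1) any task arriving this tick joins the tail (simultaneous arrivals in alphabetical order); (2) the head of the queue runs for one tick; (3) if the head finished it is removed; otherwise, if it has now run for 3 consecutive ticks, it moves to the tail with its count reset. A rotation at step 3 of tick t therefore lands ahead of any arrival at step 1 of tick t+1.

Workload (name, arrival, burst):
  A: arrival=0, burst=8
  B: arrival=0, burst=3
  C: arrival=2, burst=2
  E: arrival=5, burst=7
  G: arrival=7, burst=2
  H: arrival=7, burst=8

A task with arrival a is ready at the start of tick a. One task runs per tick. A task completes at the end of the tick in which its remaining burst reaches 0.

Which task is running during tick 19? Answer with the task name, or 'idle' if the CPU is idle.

t=0: queue=[A,B] q_used=0 → run A
t=1: queue=[A,B] q_used=1 → run A
t=2: queue=[A,B,C] q_used=2 → run A
t=3: queue=[B,C,A] q_used=0 → run B
t=4: queue=[B,C,A] q_used=1 → run B
t=5: queue=[B,C,A,E] q_used=2 → run B
t=6: queue=[C,A,E] q_used=0 → run C
t=7: queue=[C,A,E,G,H] q_used=1 → run C
t=8: queue=[A,E,G,H] q_used=0 → run A
t=9: queue=[A,E,G,H] q_used=1 → run A
t=10: queue=[A,E,G,H] q_used=2 → run A
t=11: queue=[E,G,H,A] q_used=0 → run E
t=12: queue=[E,G,H,A] q_used=1 → run E
t=13: queue=[E,G,H,A] q_used=2 → run E
t=14: queue=[G,H,A,E] q_used=0 → run G
t=15: queue=[G,H,A,E] q_used=1 → run G
t=16: queue=[H,A,E] q_used=0 → run H
t=17: queue=[H,A,E] q_used=1 → run H
t=18: queue=[H,A,E] q_used=2 → run H
t=19: queue=[A,E,H] q_used=0 → run A
t=20: queue=[A,E,H] q_used=1 → run A
t=21: queue=[E,H] q_used=0 → run E
t=22: queue=[E,H] q_used=1 → run E
t=23: queue=[E,H] q_used=2 → run E
t=24: queue=[H,E] q_used=0 → run H
t=25: queue=[H,E] q_used=1 → run H
t=26: queue=[H,E] q_used=2 → run H
t=27: queue=[E,H] q_used=0 → run E
t=28: queue=[H] q_used=0 → run H
t=29: queue=[H] q_used=1 → run H
t=30: (idle)
t=31: (idle)
t=32: (idle)
t=33: (idle)
t=34: (idle)
t=35: (idle)
t=36: (idle)

running at tick 19 = A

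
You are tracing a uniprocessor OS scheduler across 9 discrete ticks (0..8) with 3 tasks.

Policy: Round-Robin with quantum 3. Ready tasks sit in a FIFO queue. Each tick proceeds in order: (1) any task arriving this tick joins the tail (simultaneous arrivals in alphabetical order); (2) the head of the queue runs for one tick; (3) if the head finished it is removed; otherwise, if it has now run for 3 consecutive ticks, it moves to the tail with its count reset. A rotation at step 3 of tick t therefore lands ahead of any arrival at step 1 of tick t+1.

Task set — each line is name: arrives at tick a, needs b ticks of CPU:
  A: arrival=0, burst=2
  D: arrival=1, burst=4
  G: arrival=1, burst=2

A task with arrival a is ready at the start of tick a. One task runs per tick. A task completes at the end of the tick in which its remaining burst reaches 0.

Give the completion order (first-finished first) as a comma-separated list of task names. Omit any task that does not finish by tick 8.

completion order = A, G, D

t=0: queue=[A] q_used=0 → run A
t=1: queue=[A,D,G] q_used=1 → run A
t=2: queue=[D,G] q_used=0 → run D
t=3: queue=[D,G] q_used=1 → run D
t=4: queue=[D,G] q_used=2 → run D
t=5: queue=[G,D] q_used=0 → run G
t=6: queue=[G,D] q_used=1 → run G
t=7: queue=[D] q_used=0 → run D
t=8: (idle)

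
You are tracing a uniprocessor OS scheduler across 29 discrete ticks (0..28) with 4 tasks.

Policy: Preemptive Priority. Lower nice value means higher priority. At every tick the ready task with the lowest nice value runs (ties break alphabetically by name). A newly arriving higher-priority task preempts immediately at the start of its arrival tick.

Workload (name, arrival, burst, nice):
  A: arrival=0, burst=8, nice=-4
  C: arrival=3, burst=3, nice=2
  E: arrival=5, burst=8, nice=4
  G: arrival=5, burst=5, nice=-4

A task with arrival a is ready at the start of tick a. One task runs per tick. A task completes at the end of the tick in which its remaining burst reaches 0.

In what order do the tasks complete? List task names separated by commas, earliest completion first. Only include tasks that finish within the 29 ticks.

t=0: ready={A} → run A
t=1: ready={A} → run A
t=2: ready={A} → run A
t=3: ready={A,C} → run A
t=4: ready={A,C} → run A
t=5: ready={A,C,E,G} → run A
t=6: ready={A,C,E,G} → run A
t=7: ready={A,C,E,G} → run A
t=8: ready={C,E,G} → run G
t=9: ready={C,E,G} → run G
t=10: ready={C,E,G} → run G
t=11: ready={C,E,G} → run G
t=12: ready={C,E,G} → run G
t=13: ready={C,E} → run C
t=14: ready={C,E} → run C
t=15: ready={C,E} → run C
t=16: ready={E} → run E
t=17: ready={E} → run E
t=18: ready={E} → run E
t=19: ready={E} → run E
t=20: ready={E} → run E
t=21: ready={E} → run E
t=22: ready={E} → run E
t=23: ready={E} → run E
t=24: (idle)
t=25: (idle)
t=26: (idle)
t=27: (idle)
t=28: (idle)

completion order = A, G, C, E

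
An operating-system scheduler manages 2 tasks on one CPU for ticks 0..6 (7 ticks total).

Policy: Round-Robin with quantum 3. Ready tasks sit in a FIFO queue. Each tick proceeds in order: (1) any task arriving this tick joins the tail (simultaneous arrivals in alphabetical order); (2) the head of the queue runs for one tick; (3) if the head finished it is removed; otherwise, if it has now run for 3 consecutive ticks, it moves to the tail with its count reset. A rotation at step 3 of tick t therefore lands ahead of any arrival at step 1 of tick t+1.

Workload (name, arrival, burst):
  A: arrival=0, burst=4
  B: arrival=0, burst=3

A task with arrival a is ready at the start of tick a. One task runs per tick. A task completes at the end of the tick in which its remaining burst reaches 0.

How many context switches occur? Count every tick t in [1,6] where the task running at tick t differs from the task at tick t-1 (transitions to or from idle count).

t=0: queue=[A,B] q_used=0 → run A
t=1: queue=[A,B] q_used=1 → run A
t=2: queue=[A,B] q_used=2 → run A
t=3: queue=[B,A] q_used=0 → run B
t=4: queue=[B,A] q_used=1 → run B
t=5: queue=[B,A] q_used=2 → run B
t=6: queue=[A] q_used=0 → run A

context switches = 2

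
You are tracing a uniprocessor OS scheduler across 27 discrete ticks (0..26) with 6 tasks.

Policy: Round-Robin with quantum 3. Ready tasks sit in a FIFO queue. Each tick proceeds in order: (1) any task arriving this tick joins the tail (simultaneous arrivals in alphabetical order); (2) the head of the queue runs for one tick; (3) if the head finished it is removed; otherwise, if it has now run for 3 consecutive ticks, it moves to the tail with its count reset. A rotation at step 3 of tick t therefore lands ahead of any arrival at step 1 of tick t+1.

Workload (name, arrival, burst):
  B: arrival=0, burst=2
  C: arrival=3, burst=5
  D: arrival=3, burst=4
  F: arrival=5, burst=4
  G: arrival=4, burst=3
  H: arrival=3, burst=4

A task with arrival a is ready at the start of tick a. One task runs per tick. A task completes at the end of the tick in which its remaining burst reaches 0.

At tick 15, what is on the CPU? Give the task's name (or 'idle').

running at tick 15 = F

t=0: queue=[B] q_used=0 → run B
t=1: queue=[B] q_used=1 → run B
t=2: (idle)
t=3: queue=[C,D,H] q_used=0 → run C
t=4: queue=[C,D,H,G] q_used=1 → run C
t=5: queue=[C,D,H,G,F] q_used=2 → run C
t=6: queue=[D,H,G,F,C] q_used=0 → run D
t=7: queue=[D,H,G,F,C] q_used=1 → run D
t=8: queue=[D,H,G,F,C] q_used=2 → run D
t=9: queue=[H,G,F,C,D] q_used=0 → run H
t=10: queue=[H,G,F,C,D] q_used=1 → run H
t=11: queue=[H,G,F,C,D] q_used=2 → run H
t=12: queue=[G,F,C,D,H] q_used=0 → run G
t=13: queue=[G,F,C,D,H] q_used=1 → run G
t=14: queue=[G,F,C,D,H] q_used=2 → run G
t=15: queue=[F,C,D,H] q_used=0 → run F
t=16: queue=[F,C,D,H] q_used=1 → run F
t=17: queue=[F,C,D,H] q_used=2 → run F
t=18: queue=[C,D,H,F] q_used=0 → run C
t=19: queue=[C,D,H,F] q_used=1 → run C
t=20: queue=[D,H,F] q_used=0 → run D
t=21: queue=[H,F] q_used=0 → run H
t=22: queue=[F] q_used=0 → run F
t=23: (idle)
t=24: (idle)
t=25: (idle)
t=26: (idle)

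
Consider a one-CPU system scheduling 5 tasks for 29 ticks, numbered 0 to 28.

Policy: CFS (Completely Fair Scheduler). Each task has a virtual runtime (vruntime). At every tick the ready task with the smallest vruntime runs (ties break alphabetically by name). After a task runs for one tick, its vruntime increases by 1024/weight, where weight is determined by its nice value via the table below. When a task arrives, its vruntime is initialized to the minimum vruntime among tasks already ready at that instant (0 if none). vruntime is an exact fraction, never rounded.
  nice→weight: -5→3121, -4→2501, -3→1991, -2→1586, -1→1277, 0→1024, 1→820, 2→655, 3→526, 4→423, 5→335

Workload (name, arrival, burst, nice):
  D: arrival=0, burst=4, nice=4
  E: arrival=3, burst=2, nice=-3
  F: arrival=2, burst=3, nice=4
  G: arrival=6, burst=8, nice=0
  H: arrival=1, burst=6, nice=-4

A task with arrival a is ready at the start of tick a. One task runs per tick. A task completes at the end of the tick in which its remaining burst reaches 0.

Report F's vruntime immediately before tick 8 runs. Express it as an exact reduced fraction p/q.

vruntime(F, start of tick 8) = 2048/423

t=0: vr[D=0] → run D
t=1: vr[D=1024/423 H=1024/423] → run D
t=2: vr[D=2048/423 F=1024/423 H=1024/423] → run F
t=3: vr[D=2048/423 E=1024/423 F=2048/423 H=1024/423] → run E
t=4: vr[D=2048/423 E=2471936/842193 F=2048/423 H=1024/423] → run H
t=5: vr[D=2048/423 E=2471936/842193 F=2048/423 H=2994176/1057923] → run H
t=6: vr[D=2048/423 E=2471936/842193 F=2048/423 G=2471936/842193 H=3427328/1057923] → run E
t=7: vr[D=2048/423 F=2048/423 G=2471936/842193 H=3427328/1057923] → run G
t=8: vr[D=2048/423 F=2048/423 G=3314129/842193 H=3427328/1057923] → run H
t=9: vr[D=2048/423 F=2048/423 G=3314129/842193 H=3860480/1057923] → run H
t=10: vr[D=2048/423 F=2048/423 G=3314129/842193 H=4293632/1057923] → run G
t=11: vr[D=2048/423 F=2048/423 G=4156322/842193 H=4293632/1057923] → run H
t=12: vr[D=2048/423 F=2048/423 G=4156322/842193 H=4726784/1057923] → run H
t=13: vr[D=2048/423 F=2048/423 G=4156322/842193] → run D
t=14: vr[D=1024/141 F=2048/423 G=4156322/842193] → run F
t=15: vr[D=1024/141 F=1024/141 G=4156322/842193] → run G
t=16: vr[D=1024/141 F=1024/141 G=4998515/842193] → run G
t=17: vr[D=1024/141 F=1024/141 G=5840708/842193] → run G
t=18: vr[D=1024/141 F=1024/141 G=6682901/842193] → run D
t=19: vr[F=1024/141 G=6682901/842193] → run F
t=20: vr[G=6682901/842193] → run G
t=21: vr[G=7525094/842193] → run G
t=22: vr[G=8367287/842193] → run G
t=23: (idle)
t=24: (idle)
t=25: (idle)
t=26: (idle)
t=27: (idle)
t=28: (idle)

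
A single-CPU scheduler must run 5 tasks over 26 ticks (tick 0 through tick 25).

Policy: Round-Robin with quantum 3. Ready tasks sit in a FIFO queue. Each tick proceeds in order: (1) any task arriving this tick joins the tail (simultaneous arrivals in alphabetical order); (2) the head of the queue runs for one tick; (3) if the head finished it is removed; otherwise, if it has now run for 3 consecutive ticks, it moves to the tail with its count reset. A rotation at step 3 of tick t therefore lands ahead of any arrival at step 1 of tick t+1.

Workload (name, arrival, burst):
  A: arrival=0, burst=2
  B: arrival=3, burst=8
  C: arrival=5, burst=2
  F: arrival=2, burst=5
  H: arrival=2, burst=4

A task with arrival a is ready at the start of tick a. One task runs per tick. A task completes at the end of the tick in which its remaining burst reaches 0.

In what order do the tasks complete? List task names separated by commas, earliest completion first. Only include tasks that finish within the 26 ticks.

completion order = A, F, C, H, B

t=0: queue=[A] q_used=0 → run A
t=1: queue=[A] q_used=1 → run A
t=2: queue=[F,H] q_used=0 → run F
t=3: queue=[F,H,B] q_used=1 → run F
t=4: queue=[F,H,B] q_used=2 → run F
t=5: queue=[H,B,F,C] q_used=0 → run H
t=6: queue=[H,B,F,C] q_used=1 → run H
t=7: queue=[H,B,F,C] q_used=2 → run H
t=8: queue=[B,F,C,H] q_used=0 → run B
t=9: queue=[B,F,C,H] q_used=1 → run B
t=10: queue=[B,F,C,H] q_used=2 → run B
t=11: queue=[F,C,H,B] q_used=0 → run F
t=12: queue=[F,C,H,B] q_used=1 → run F
t=13: queue=[C,H,B] q_used=0 → run C
t=14: queue=[C,H,B] q_used=1 → run C
t=15: queue=[H,B] q_used=0 → run H
t=16: queue=[B] q_used=0 → run B
t=17: queue=[B] q_used=1 → run B
t=18: queue=[B] q_used=2 → run B
t=19: queue=[B] q_used=0 → run B
t=20: queue=[B] q_used=1 → run B
t=21: (idle)
t=22: (idle)
t=23: (idle)
t=24: (idle)
t=25: (idle)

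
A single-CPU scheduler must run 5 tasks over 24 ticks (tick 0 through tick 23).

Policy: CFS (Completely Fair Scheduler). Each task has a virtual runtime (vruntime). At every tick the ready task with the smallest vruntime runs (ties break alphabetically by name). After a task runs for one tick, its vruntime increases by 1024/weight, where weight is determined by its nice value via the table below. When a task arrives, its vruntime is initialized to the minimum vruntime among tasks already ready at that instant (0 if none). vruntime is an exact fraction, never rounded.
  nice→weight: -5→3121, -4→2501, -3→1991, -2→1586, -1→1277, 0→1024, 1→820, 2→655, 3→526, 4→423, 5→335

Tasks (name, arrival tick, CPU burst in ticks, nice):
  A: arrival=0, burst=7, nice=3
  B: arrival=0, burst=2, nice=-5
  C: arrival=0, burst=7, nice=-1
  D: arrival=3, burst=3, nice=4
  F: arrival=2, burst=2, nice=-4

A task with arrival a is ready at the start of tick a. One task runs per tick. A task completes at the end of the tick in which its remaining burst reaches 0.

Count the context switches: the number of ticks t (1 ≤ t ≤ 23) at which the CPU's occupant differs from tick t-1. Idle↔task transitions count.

context switches = 16

t=0: vr[A=0 B=0 C=0] → run A
t=1: vr[A=512/263 B=0 C=0] → run B
t=2: vr[A=512/263 B=1024/3121 C=0 F=0] → run C
t=3: vr[A=512/263 B=1024/3121 C=1024/1277 D=0 F=0] → run D
t=4: vr[A=512/263 B=1024/3121 C=1024/1277 D=1024/423 F=0] → run F
t=5: vr[A=512/263 B=1024/3121 C=1024/1277 D=1024/423 F=1024/2501] → run B
t=6: vr[A=512/263 C=1024/1277 D=1024/423 F=1024/2501] → run F
t=7: vr[A=512/263 C=1024/1277 D=1024/423] → run C
t=8: vr[A=512/263 C=2048/1277 D=1024/423] → run C
t=9: vr[A=512/263 C=3072/1277 D=1024/423] → run A
t=10: vr[A=1024/263 C=3072/1277 D=1024/423] → run C
t=11: vr[A=1024/263 C=4096/1277 D=1024/423] → run D
t=12: vr[A=1024/263 C=4096/1277 D=2048/423] → run C
t=13: vr[A=1024/263 C=5120/1277 D=2048/423] → run A
t=14: vr[A=1536/263 C=5120/1277 D=2048/423] → run C
t=15: vr[A=1536/263 C=6144/1277 D=2048/423] → run C
t=16: vr[A=1536/263 D=2048/423] → run D
t=17: vr[A=1536/263] → run A
t=18: vr[A=2048/263] → run A
t=19: vr[A=2560/263] → run A
t=20: vr[A=3072/263] → run A
t=21: (idle)
t=22: (idle)
t=23: (idle)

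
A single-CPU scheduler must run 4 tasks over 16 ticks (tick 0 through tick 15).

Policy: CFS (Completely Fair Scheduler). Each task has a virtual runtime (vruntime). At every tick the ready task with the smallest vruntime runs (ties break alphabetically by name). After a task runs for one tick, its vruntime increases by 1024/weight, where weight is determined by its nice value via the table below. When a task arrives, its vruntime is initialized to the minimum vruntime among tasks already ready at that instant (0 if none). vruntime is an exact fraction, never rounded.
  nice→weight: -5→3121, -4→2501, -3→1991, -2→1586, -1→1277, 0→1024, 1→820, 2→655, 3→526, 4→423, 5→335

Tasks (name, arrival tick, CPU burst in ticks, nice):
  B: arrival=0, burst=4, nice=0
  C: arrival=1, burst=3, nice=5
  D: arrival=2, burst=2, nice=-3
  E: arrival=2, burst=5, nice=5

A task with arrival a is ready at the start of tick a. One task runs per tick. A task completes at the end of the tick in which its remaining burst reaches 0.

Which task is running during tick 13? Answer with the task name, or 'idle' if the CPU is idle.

running at tick 13 = E

t=0: vr[B=0] → run B
t=1: vr[B=1 C=1] → run B
t=2: vr[B=2 C=1 D=1 E=1] → run C
t=3: vr[B=2 C=1359/335 D=1 E=1] → run D
t=4: vr[B=2 C=1359/335 D=3015/1991 E=1] → run E
t=5: vr[B=2 C=1359/335 D=3015/1991 E=1359/335] → run D
t=6: vr[B=2 C=1359/335 E=1359/335] → run B
t=7: vr[B=3 C=1359/335 E=1359/335] → run B
t=8: vr[C=1359/335 E=1359/335] → run C
t=9: vr[C=2383/335 E=1359/335] → run E
t=10: vr[C=2383/335 E=2383/335] → run C
t=11: vr[E=2383/335] → run E
t=12: vr[E=3407/335] → run E
t=13: vr[E=4431/335] → run E
t=14: (idle)
t=15: (idle)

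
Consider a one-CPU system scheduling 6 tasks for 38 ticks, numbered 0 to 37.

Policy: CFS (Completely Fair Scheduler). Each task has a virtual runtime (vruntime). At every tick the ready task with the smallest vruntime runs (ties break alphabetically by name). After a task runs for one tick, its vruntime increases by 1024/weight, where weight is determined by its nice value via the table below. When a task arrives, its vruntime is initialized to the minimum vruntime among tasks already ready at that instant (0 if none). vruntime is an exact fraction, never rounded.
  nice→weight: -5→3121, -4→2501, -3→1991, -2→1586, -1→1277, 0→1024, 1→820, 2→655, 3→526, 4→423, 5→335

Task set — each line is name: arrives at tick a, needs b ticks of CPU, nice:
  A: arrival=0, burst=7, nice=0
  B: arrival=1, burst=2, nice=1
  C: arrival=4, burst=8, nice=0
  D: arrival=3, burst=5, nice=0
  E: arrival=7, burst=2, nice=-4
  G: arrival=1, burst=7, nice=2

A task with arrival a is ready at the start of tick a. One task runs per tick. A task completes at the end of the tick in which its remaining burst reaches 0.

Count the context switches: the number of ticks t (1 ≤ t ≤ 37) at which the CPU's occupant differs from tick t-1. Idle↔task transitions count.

context switches = 28

t=0: vr[A=0] → run A
t=1: vr[A=1 B=1 G=1] → run A
t=2: vr[A=2 B=1 G=1] → run B
t=3: vr[A=2 B=461/205 D=1 G=1] → run D
t=4: vr[A=2 B=461/205 C=1 D=2 G=1] → run C
t=5: vr[A=2 B=461/205 C=2 D=2 G=1] → run G
t=6: vr[A=2 B=461/205 C=2 D=2 G=1679/655] → run A
t=7: vr[A=3 B=461/205 C=2 D=2 E=2 G=1679/655] → run C
t=8: vr[A=3 B=461/205 C=3 D=2 E=2 G=1679/655] → run D
t=9: vr[A=3 B=461/205 C=3 D=3 E=2 G=1679/655] → run E
t=10: vr[A=3 B=461/205 C=3 D=3 E=6026/2501 G=1679/655] → run B
t=11: vr[A=3 C=3 D=3 E=6026/2501 G=1679/655] → run E
t=12: vr[A=3 C=3 D=3 G=1679/655] → run G
t=13: vr[A=3 C=3 D=3 G=2703/655] → run A
t=14: vr[A=4 C=3 D=3 G=2703/655] → run C
t=15: vr[A=4 C=4 D=3 G=2703/655] → run D
t=16: vr[A=4 C=4 D=4 G=2703/655] → run A
t=17: vr[A=5 C=4 D=4 G=2703/655] → run C
t=18: vr[A=5 C=5 D=4 G=2703/655] → run D
t=19: vr[A=5 C=5 D=5 G=2703/655] → run G
t=20: vr[A=5 C=5 D=5 G=3727/655] → run A
t=21: vr[A=6 C=5 D=5 G=3727/655] → run C
t=22: vr[A=6 C=6 D=5 G=3727/655] → run D
t=23: vr[A=6 C=6 G=3727/655] → run G
t=24: vr[A=6 C=6 G=4751/655] → run A
t=25: vr[C=6 G=4751/655] → run C
t=26: vr[C=7 G=4751/655] → run C
t=27: vr[C=8 G=4751/655] → run G
t=28: vr[C=8 G=1155/131] → run C
t=29: vr[G=1155/131] → run G
t=30: vr[G=6799/655] → run G
t=31: (idle)
t=32: (idle)
t=33: (idle)
t=34: (idle)
t=35: (idle)
t=36: (idle)
t=37: (idle)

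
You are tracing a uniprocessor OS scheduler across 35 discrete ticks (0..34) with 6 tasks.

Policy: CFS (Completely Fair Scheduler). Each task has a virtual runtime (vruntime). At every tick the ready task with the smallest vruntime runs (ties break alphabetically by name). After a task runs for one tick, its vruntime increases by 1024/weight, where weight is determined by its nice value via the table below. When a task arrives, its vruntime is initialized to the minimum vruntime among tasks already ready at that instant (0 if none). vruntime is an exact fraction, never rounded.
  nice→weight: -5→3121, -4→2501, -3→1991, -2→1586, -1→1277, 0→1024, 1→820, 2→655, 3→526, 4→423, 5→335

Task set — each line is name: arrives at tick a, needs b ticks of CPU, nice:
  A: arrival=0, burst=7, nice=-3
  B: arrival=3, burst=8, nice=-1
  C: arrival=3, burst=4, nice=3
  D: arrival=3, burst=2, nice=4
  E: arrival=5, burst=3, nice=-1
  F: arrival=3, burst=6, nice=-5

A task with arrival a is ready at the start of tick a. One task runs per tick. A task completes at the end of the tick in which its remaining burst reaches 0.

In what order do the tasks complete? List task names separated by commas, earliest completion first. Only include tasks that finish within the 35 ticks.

completion order = A, E, F, D, B, C

t=0: vr[A=0] → run A
t=1: vr[A=1024/1991] → run A
t=2: vr[A=2048/1991] → run A
t=3: vr[A=3072/1991 B=3072/1991 C=3072/1991 D=3072/1991 F=3072/1991] → run A
t=4: vr[A=4096/1991 B=3072/1991 C=3072/1991 D=3072/1991 F=3072/1991] → run B
t=5: vr[A=4096/1991 B=5961728/2542507 C=3072/1991 D=3072/1991 E=3072/1991 F=3072/1991] → run C
t=6: vr[A=4096/1991 B=5961728/2542507 C=1827328/523633 D=3072/1991 E=3072/1991 F=3072/1991] → run D
t=7: vr[A=4096/1991 B=5961728/2542507 C=1827328/523633 D=3338240/842193 E=3072/1991 F=3072/1991] → run E
t=8: vr[A=4096/1991 B=5961728/2542507 C=1827328/523633 D=3338240/842193 E=5961728/2542507 F=3072/1991] → run F
t=9: vr[A=4096/1991 B=5961728/2542507 C=1827328/523633 D=3338240/842193 E=5961728/2542507 F=11626496/6213911] → run F
t=10: vr[A=4096/1991 B=5961728/2542507 C=1827328/523633 D=3338240/842193 E=5961728/2542507 F=13665280/6213911] → run A
t=11: vr[A=5120/1991 B=5961728/2542507 C=1827328/523633 D=3338240/842193 E=5961728/2542507 F=13665280/6213911] → run F
t=12: vr[A=5120/1991 B=5961728/2542507 C=1827328/523633 D=3338240/842193 E=5961728/2542507 F=15704064/6213911] → run B
t=13: vr[A=5120/1991 B=8000512/2542507 C=1827328/523633 D=3338240/842193 E=5961728/2542507 F=15704064/6213911] → run E
t=14: vr[A=5120/1991 B=8000512/2542507 C=1827328/523633 D=3338240/842193 E=8000512/2542507 F=15704064/6213911] → run F
t=15: vr[A=5120/1991 B=8000512/2542507 C=1827328/523633 D=3338240/842193 E=8000512/2542507 F=17742848/6213911] → run A
t=16: vr[A=6144/1991 B=8000512/2542507 C=1827328/523633 D=3338240/842193 E=8000512/2542507 F=17742848/6213911] → run F
t=17: vr[A=6144/1991 B=8000512/2542507 C=1827328/523633 D=3338240/842193 E=8000512/2542507 F=19781632/6213911] → run A
t=18: vr[B=8000512/2542507 C=1827328/523633 D=3338240/842193 E=8000512/2542507 F=19781632/6213911] → run B
t=19: vr[B=10039296/2542507 C=1827328/523633 D=3338240/842193 E=8000512/2542507 F=19781632/6213911] → run E
t=20: vr[B=10039296/2542507 C=1827328/523633 D=3338240/842193 F=19781632/6213911] → run F
t=21: vr[B=10039296/2542507 C=1827328/523633 D=3338240/842193] → run C
t=22: vr[B=10039296/2542507 C=2846720/523633 D=3338240/842193] → run B
t=23: vr[B=12078080/2542507 C=2846720/523633 D=3338240/842193] → run D
t=24: vr[B=12078080/2542507 C=2846720/523633] → run B
t=25: vr[B=14116864/2542507 C=2846720/523633] → run C
t=26: vr[B=14116864/2542507 C=3866112/523633] → run B
t=27: vr[B=16155648/2542507 C=3866112/523633] → run B
t=28: vr[B=18194432/2542507 C=3866112/523633] → run B
t=29: vr[C=3866112/523633] → run C
t=30: (idle)
t=31: (idle)
t=32: (idle)
t=33: (idle)
t=34: (idle)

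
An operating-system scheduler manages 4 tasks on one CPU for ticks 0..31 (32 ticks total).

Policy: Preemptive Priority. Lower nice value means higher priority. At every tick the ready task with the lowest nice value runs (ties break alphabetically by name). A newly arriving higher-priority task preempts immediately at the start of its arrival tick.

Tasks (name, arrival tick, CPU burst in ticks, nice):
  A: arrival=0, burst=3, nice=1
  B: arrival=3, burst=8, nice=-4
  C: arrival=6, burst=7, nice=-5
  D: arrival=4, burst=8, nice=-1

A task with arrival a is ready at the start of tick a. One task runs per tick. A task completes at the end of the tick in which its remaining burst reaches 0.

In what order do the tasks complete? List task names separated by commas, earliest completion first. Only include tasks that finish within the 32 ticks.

completion order = A, C, B, D

t=0: ready={A} → run A
t=1: ready={A} → run A
t=2: ready={A} → run A
t=3: ready={B} → run B
t=4: ready={B,D} → run B
t=5: ready={B,D} → run B
t=6: ready={B,C,D} → run C
t=7: ready={B,C,D} → run C
t=8: ready={B,C,D} → run C
t=9: ready={B,C,D} → run C
t=10: ready={B,C,D} → run C
t=11: ready={B,C,D} → run C
t=12: ready={B,C,D} → run C
t=13: ready={B,D} → run B
t=14: ready={B,D} → run B
t=15: ready={B,D} → run B
t=16: ready={B,D} → run B
t=17: ready={B,D} → run B
t=18: ready={D} → run D
t=19: ready={D} → run D
t=20: ready={D} → run D
t=21: ready={D} → run D
t=22: ready={D} → run D
t=23: ready={D} → run D
t=24: ready={D} → run D
t=25: ready={D} → run D
t=26: (idle)
t=27: (idle)
t=28: (idle)
t=29: (idle)
t=30: (idle)
t=31: (idle)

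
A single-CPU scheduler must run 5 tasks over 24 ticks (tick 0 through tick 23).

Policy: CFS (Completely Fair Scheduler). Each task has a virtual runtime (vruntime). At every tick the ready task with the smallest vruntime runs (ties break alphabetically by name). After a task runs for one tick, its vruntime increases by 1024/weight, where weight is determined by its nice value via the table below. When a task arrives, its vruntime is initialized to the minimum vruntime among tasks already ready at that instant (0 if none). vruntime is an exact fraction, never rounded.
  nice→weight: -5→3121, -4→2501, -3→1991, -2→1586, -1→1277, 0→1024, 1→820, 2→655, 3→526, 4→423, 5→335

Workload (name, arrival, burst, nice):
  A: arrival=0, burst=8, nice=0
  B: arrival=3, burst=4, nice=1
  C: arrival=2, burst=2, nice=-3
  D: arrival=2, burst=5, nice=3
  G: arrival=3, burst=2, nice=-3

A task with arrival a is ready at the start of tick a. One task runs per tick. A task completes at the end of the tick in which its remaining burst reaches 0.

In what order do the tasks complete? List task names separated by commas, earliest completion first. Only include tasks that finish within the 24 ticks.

t=0: vr[A=0] → run A
t=1: vr[A=1] → run A
t=2: vr[A=2 C=2 D=2] → run A
t=3: vr[A=3 B=2 C=2 D=2 G=2] → run B
t=4: vr[A=3 B=666/205 C=2 D=2 G=2] → run C
t=5: vr[A=3 B=666/205 C=5006/1991 D=2 G=2] → run D
t=6: vr[A=3 B=666/205 C=5006/1991 D=1038/263 G=2] → run G
t=7: vr[A=3 B=666/205 C=5006/1991 D=1038/263 G=5006/1991] → run C
t=8: vr[A=3 B=666/205 D=1038/263 G=5006/1991] → run G
t=9: vr[A=3 B=666/205 D=1038/263] → run A
t=10: vr[A=4 B=666/205 D=1038/263] → run B
t=11: vr[A=4 B=922/205 D=1038/263] → run D
t=12: vr[A=4 B=922/205 D=1550/263] → run A
t=13: vr[A=5 B=922/205 D=1550/263] → run B
t=14: vr[A=5 B=1178/205 D=1550/263] → run A
t=15: vr[A=6 B=1178/205 D=1550/263] → run B
t=16: vr[A=6 D=1550/263] → run D
t=17: vr[A=6 D=2062/263] → run A
t=18: vr[A=7 D=2062/263] → run A
t=19: vr[D=2062/263] → run D
t=20: vr[D=2574/263] → run D
t=21: (idle)
t=22: (idle)
t=23: (idle)

completion order = C, G, B, A, D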